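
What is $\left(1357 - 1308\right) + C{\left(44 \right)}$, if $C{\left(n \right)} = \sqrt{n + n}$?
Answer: $49 + 2 \sqrt{22} \approx 58.381$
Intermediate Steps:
$C{\left(n \right)} = \sqrt{2} \sqrt{n}$ ($C{\left(n \right)} = \sqrt{2 n} = \sqrt{2} \sqrt{n}$)
$\left(1357 - 1308\right) + C{\left(44 \right)} = \left(1357 - 1308\right) + \sqrt{2} \sqrt{44} = \left(1357 - 1308\right) + \sqrt{2} \cdot 2 \sqrt{11} = 49 + 2 \sqrt{22}$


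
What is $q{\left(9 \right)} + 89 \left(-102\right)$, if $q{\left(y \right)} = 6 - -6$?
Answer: $-9066$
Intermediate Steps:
$q{\left(y \right)} = 12$ ($q{\left(y \right)} = 6 + 6 = 12$)
$q{\left(9 \right)} + 89 \left(-102\right) = 12 + 89 \left(-102\right) = 12 - 9078 = -9066$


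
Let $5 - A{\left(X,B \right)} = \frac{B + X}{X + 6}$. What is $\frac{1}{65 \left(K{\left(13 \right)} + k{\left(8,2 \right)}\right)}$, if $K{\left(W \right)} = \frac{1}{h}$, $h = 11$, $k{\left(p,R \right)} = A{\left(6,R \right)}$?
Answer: $\frac{33}{9490} \approx 0.0034773$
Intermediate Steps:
$A{\left(X,B \right)} = 5 - \frac{B + X}{6 + X}$ ($A{\left(X,B \right)} = 5 - \frac{B + X}{X + 6} = 5 - \frac{B + X}{6 + X}$)
$k{\left(p,R \right)} = \frac{9}{2} - \frac{R}{12}$ ($k{\left(p,R \right)} = \frac{30 - R + 4 \cdot 6}{6 + 6} = \frac{30 - R + 24}{12} = \frac{54 - R}{12} = \frac{9}{2} - \frac{R}{12}$)
$K{\left(W \right)} = \frac{1}{11}$
$\frac{1}{65 \left(K{\left(13 \right)} + k{\left(8,2 \right)}\right)} = \frac{1}{65 \left(\frac{1}{11} + \left(\frac{9}{2} - \frac{1}{6}\right)\right)} = \frac{1}{65 \left(\frac{1}{11} + \frac{13}{3}\right)} = \frac{1}{65 \cdot \frac{146}{33}} = \frac{1}{\frac{9490}{33}} = \frac{33}{9490}$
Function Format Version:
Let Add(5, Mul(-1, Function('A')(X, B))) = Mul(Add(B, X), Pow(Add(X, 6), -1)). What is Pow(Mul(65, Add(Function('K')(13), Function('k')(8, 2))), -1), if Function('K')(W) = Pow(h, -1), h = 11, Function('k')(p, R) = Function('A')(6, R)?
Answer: Rational(33, 9490) ≈ 0.0034773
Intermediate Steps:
Function('A')(X, B) = Add(5, Mul(-1, Pow(Add(6, X), -1), Add(B, X))) (Function('A')(X, B) = Add(5, Mul(-1, Mul(Add(B, X), Pow(Add(X, 6), -1)))) = Add(5, Mul(-1, Mul(Add(B, X), Pow(Add(6, X), -1)))) = Add(5, Mul(-1, Mul(Pow(Add(6, X), -1), Add(B, X)))) = Add(5, Mul(-1, Pow(Add(6, X), -1), Add(B, X))))
Function('k')(p, R) = Add(Rational(9, 2), Mul(Rational(-1, 12), R)) (Function('k')(p, R) = Mul(Pow(Add(6, 6), -1), Add(30, Mul(-1, R), Mul(4, 6))) = Mul(Pow(12, -1), Add(30, Mul(-1, R), 24)) = Mul(Rational(1, 12), Add(54, Mul(-1, R))) = Add(Rational(9, 2), Mul(Rational(-1, 12), R)))
Function('K')(W) = Rational(1, 11) (Function('K')(W) = Pow(11, -1) = Rational(1, 11))
Pow(Mul(65, Add(Function('K')(13), Function('k')(8, 2))), -1) = Pow(Mul(65, Add(Rational(1, 11), Add(Rational(9, 2), Mul(Rational(-1, 12), 2)))), -1) = Pow(Mul(65, Add(Rational(1, 11), Add(Rational(9, 2), Rational(-1, 6)))), -1) = Pow(Mul(65, Add(Rational(1, 11), Rational(13, 3))), -1) = Pow(Mul(65, Rational(146, 33)), -1) = Pow(Rational(9490, 33), -1) = Rational(33, 9490)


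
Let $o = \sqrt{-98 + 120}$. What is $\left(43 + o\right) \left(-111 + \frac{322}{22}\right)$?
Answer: $- \frac{45580}{11} - \frac{1060 \sqrt{22}}{11} \approx -4595.6$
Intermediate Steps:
$o = \sqrt{22} \approx 4.6904$
$\left(43 + o\right) \left(-111 + \frac{322}{22}\right) = \left(43 + \sqrt{22}\right) \left(-111 + \frac{322}{22}\right) = \left(43 + \sqrt{22}\right) \left(-111 + 322 \cdot \frac{1}{22}\right) = \left(43 + \sqrt{22}\right) \left(-111 + \frac{161}{11}\right) = \left(43 + \sqrt{22}\right) \left(- \frac{1060}{11}\right) = - \frac{45580}{11} - \frac{1060 \sqrt{22}}{11}$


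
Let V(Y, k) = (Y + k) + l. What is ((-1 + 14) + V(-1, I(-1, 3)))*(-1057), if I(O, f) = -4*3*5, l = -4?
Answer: 54964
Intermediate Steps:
I(O, f) = -60 (I(O, f) = -12*5 = -60)
V(Y, k) = -4 + Y + k (V(Y, k) = (Y + k) - 4 = -4 + Y + k)
((-1 + 14) + V(-1, I(-1, 3)))*(-1057) = ((-1 + 14) + (-4 - 1 - 60))*(-1057) = (13 - 65)*(-1057) = -52*(-1057) = 54964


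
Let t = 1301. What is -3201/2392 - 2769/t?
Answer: -10787949/3111992 ≈ -3.4666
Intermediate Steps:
-3201/2392 - 2769/t = -3201/2392 - 2769/1301 = -10787949/3111992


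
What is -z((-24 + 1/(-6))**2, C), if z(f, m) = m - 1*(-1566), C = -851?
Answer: -715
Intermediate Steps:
z(f, m) = 1566 + m (z(f, m) = m + 1566 = 1566 + m)
-z((-24 + 1/(-6))**2, C) = -(1566 - 851) = -1*715 = -715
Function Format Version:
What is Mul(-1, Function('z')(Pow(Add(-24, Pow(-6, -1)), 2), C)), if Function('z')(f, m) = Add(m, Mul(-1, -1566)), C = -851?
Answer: -715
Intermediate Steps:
Function('z')(f, m) = Add(1566, m) (Function('z')(f, m) = Add(m, 1566) = Add(1566, m))
Mul(-1, Function('z')(Pow(Add(-24, Pow(-6, -1)), 2), C)) = Mul(-1, Add(1566, -851)) = Mul(-1, 715) = -715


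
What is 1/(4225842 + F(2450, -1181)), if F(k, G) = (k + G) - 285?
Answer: 1/4226826 ≈ 2.3658e-7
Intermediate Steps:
F(k, G) = -285 + G + k (F(k, G) = (G + k) - 285 = -285 + G + k)
1/(4225842 + F(2450, -1181)) = 1/(4225842 + (-285 - 1181 + 2450)) = 1/(4225842 + 984) = 1/4226826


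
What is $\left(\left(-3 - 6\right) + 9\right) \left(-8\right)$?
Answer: $0$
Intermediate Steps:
$\left(\left(-3 - 6\right) + 9\right) \left(-8\right) = \left(-9 + 9\right) \left(-8\right) = 0 \left(-8\right) = 0$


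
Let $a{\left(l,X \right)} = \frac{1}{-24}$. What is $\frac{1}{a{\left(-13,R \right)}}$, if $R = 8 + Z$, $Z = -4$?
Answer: $-24$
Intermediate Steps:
$R = 4$ ($R = 8 - 4 = 4$)
$a{\left(l,X \right)} = - \frac{1}{24}$
$\frac{1}{a{\left(-13,R \right)}} = \frac{1}{- \frac{1}{24}} = -24$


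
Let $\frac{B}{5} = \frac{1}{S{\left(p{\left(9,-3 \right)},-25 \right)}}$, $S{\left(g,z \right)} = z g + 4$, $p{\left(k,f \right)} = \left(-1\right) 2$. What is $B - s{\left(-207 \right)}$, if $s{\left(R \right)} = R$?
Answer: $\frac{11183}{54} \approx 207.09$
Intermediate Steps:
$p{\left(k,f \right)} = -2$
$S{\left(g,z \right)} = 4 + g z$ ($S{\left(g,z \right)} = g z + 4 = 4 + g z$)
$B = \frac{5}{54}$ ($B = \frac{5}{4 - -50} = \frac{5}{4 + 50} = \frac{5}{54} \approx 0.092593$)
$B - s{\left(-207 \right)} = \frac{5}{54} - -207 = \frac{5}{54} + 207 = \frac{11183}{54}$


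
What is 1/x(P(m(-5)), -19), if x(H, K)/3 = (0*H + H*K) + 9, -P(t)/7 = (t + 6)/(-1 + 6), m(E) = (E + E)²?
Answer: 5/42429 ≈ 0.00011784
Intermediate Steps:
m(E) = 4*E² (m(E) = (2*E)² = 4*E²)
P(t) = -42/5 - 7*t/5 (P(t) = -7*(t + 6)/(-1 + 6) = -7*(6 + t)/5 = -7*(6/5 + t/5) = -42/5 - 7*t/5)
x(H, K) = 27 + 3*H*K (x(H, K) = 3*((0*H + H*K) + 9) = 3*((0 + H*K) + 9) = 3*(H*K + 9) = 3*(9 + H*K) = 27 + 3*H*K)
1/x(P(m(-5)), -19) = 1/(27 + 3*(-42/5 - 28*(-5)²/5)*(-19)) = 1/(27 + 3*(-42/5 - 28*25/5)*(-19)) = 1/(27 + 3*(-42/5 - 7/5*100)*(-19)) = 1/(27 + 3*(-42/5 - 140)*(-19)) = 1/(27 + 3*(-742/5)*(-19)) = 1/(27 + 42294/5) = 1/(42429/5) = 5/42429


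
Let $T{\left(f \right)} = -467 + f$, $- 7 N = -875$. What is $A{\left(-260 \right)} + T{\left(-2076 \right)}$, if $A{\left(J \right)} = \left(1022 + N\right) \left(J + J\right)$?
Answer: $-598983$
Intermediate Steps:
$N = 125$ ($N = \left(- \frac{1}{7}\right) \left(-875\right) = 125$)
$A{\left(J \right)} = 2294 J$ ($A{\left(J \right)} = \left(1022 + 125\right) \left(J + J\right) = 1147 \cdot 2 J = 2294 J$)
$A{\left(-260 \right)} + T{\left(-2076 \right)} = 2294 \left(-260\right) - 2543 = -596440 - 2543 = -598983$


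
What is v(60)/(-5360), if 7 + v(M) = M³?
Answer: -215993/5360 ≈ -40.297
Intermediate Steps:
v(M) = -7 + M³
v(60)/(-5360) = (-7 + 60³)/(-5360) = (-7 + 216000)*(-1/5360) = 215993*(-1/5360) = -215993/5360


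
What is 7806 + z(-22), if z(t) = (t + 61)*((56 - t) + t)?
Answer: 9990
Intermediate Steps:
z(t) = 3416 + 56*t (z(t) = (61 + t)*56 = 3416 + 56*t)
7806 + z(-22) = 7806 + (3416 + 56*(-22)) = 7806 + (3416 - 1232) = 7806 + 2184 = 9990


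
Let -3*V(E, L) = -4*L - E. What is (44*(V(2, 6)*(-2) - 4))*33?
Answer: -30976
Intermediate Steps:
V(E, L) = E/3 + 4*L/3 (V(E, L) = -(-4*L - E)/3 = -(-E - 4*L)/3 = E/3 + 4*L/3)
(44*(V(2, 6)*(-2) - 4))*33 = (44*(((1/3)*2 + (4/3)*6)*(-2) - 4))*33 = (44*((2/3 + 8)*(-2) - 4))*33 = (44*((26/3)*(-2) - 4))*33 = (44*(-52/3 - 4))*33 = (44*(-64/3))*33 = -2816/3*33 = -30976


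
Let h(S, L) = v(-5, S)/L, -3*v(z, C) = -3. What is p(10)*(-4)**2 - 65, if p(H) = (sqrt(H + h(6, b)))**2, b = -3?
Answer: 269/3 ≈ 89.667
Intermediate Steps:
v(z, C) = 1 (v(z, C) = -1/3*(-3) = 1)
h(S, L) = 1/L
p(H) = -1/3 + H (p(H) = (sqrt(H + 1/(-3)))**2 = (sqrt(H - 1/3))**2 = (sqrt(-1/3 + H))**2 = -1/3 + H)
p(10)*(-4)**2 - 65 = (-1/3 + 10)*(-4)**2 - 65 = (29/3)*16 - 65 = 464/3 - 65 = 269/3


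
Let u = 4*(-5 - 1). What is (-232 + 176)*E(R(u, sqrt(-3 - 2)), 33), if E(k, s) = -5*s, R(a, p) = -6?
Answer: 9240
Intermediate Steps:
u = -24 (u = 4*(-6) = -24)
(-232 + 176)*E(R(u, sqrt(-3 - 2)), 33) = (-232 + 176)*(-5*33) = -56*(-165) = 9240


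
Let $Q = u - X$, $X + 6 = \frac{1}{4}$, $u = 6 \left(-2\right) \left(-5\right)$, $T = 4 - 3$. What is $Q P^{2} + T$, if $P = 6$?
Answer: $2368$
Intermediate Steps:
$T = 1$ ($T = 4 - 3 = 1$)
$u = 60$ ($u = \left(-12\right) \left(-5\right) = 60$)
$X = - \frac{23}{4}$ ($X = -6 + \frac{1}{4} = - \frac{23}{4} \approx -5.75$)
$Q = \frac{263}{4}$ ($Q = 60 - - \frac{23}{4} = 60 + \frac{23}{4} = \frac{263}{4} \approx 65.75$)
$Q P^{2} + T = \frac{263 \cdot 6^{2}}{4} + 1 = \frac{263}{4} \cdot 36 + 1 = 2367 + 1 = 2368$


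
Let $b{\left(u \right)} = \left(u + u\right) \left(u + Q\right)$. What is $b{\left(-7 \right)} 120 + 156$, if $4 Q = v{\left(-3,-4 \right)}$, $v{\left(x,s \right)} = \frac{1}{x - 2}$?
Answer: $12000$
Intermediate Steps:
$v{\left(x,s \right)} = \frac{1}{-2 + x}$
$Q = - \frac{1}{20}$ ($Q = \frac{1}{4 \left(-2 - 3\right)} = \frac{1}{4 \left(-5\right)} = \frac{1}{4} \left(- \frac{1}{5}\right) = - \frac{1}{20} \approx -0.05$)
$b{\left(u \right)} = 2 u \left(- \frac{1}{20} + u\right)$ ($b{\left(u \right)} = \left(u + u\right) \left(u - \frac{1}{20}\right) = 2 u \left(- \frac{1}{20} + u\right)$)
$b{\left(-7 \right)} 120 + 156 = \frac{1}{10} \left(-7\right) \left(-1 + 20 \left(-7\right)\right) 120 + 156 = \frac{1}{10} \left(-7\right) \left(-1 - 140\right) 120 + 156 = \frac{1}{10} \left(-7\right) \left(-141\right) 120 + 156 = \frac{987}{10} \cdot 120 + 156 = 11844 + 156 = 12000$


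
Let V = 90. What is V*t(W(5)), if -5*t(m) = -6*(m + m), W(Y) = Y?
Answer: 1080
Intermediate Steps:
t(m) = 12*m/5 (t(m) = -(-6)*(m + m)/5 = -(-6)*2*m/5 = -(-12)*m/5 = 12*m/5)
V*t(W(5)) = 90*((12/5)*5) = 90*12 = 1080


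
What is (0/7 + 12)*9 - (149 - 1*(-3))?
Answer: -44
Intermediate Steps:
(0/7 + 12)*9 - (149 - 1*(-3)) = (0*(⅐) + 12)*9 - (149 + 3) = (0 + 12)*9 - 1*152 = 12*9 - 152 = 108 - 152 = -44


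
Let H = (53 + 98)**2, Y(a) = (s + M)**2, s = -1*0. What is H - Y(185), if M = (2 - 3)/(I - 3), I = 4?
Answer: 22800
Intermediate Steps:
M = -1 (M = (2 - 3)/(4 - 3) = -1/1 = -1*1 = -1)
s = 0
Y(a) = 1 (Y(a) = (0 - 1)**2 = (-1)**2 = 1)
H = 22801 (H = 151**2 = 22801)
H - Y(185) = 22801 - 1*1 = 22801 - 1 = 22800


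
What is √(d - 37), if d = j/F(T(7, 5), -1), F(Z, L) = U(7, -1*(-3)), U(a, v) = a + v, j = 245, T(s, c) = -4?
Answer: 5*I*√2/2 ≈ 3.5355*I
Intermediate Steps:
F(Z, L) = 10 (F(Z, L) = 7 - 1*(-3) = 7 + 3 = 10)
d = 49/2 (d = 245/10 = 245*(⅒) = 49/2 ≈ 24.500)
√(d - 37) = √(49/2 - 37) = √(-25/2) = 5*I*√2/2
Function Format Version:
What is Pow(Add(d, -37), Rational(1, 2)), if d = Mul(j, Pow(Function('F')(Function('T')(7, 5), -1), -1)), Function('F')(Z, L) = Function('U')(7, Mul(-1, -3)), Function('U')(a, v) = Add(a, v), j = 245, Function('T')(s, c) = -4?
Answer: Mul(Rational(5, 2), I, Pow(2, Rational(1, 2))) ≈ Mul(3.5355, I)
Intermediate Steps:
Function('F')(Z, L) = 10 (Function('F')(Z, L) = Add(7, Mul(-1, -3)) = Add(7, 3) = 10)
d = Rational(49, 2) (d = Mul(245, Pow(10, -1)) = Mul(245, Rational(1, 10)) = Rational(49, 2) ≈ 24.500)
Pow(Add(d, -37), Rational(1, 2)) = Pow(Add(Rational(49, 2), -37), Rational(1, 2)) = Pow(Rational(-25, 2), Rational(1, 2)) = Mul(Rational(5, 2), I, Pow(2, Rational(1, 2)))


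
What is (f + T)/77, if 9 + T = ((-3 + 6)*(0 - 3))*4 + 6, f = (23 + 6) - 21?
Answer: -31/77 ≈ -0.40260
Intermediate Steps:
f = 8 (f = 29 - 21 = 8)
T = -39 (T = -9 + (((-3 + 6)*(0 - 3))*4 + 6) = -9 + ((3*(-3))*4 + 6) = -9 + (-9*4 + 6) = -9 + (-36 + 6) = -9 - 30 = -39)
(f + T)/77 = (8 - 39)/77 = -31*1/77 = -31/77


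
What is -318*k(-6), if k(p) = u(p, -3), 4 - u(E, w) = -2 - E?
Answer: 0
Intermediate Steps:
u(E, w) = 6 + E (u(E, w) = 4 - (-2 - E) = 4 + (2 + E) = 6 + E)
k(p) = 6 + p
-318*k(-6) = -318*(6 - 6) = -318*0 = 0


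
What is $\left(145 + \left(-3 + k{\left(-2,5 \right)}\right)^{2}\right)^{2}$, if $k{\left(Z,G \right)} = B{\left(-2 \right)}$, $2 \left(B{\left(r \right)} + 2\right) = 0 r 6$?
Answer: $28900$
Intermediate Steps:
$B{\left(r \right)} = -2$ ($B{\left(r \right)} = -2 + \frac{0 r 6}{2} = -2 + \frac{0 \cdot 6}{2} = -2 + \frac{1}{2} \cdot 0 = -2 + 0 = -2$)
$k{\left(Z,G \right)} = -2$
$\left(145 + \left(-3 + k{\left(-2,5 \right)}\right)^{2}\right)^{2} = \left(145 + \left(-3 - 2\right)^{2}\right)^{2} = \left(145 + \left(-5\right)^{2}\right)^{2} = \left(145 + 25\right)^{2} = 170^{2} = 28900$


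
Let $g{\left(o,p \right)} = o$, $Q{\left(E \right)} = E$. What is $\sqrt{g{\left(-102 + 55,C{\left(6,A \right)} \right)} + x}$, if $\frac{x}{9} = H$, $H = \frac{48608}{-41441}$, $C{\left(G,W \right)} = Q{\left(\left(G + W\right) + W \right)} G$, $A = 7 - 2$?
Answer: $\frac{i \sqrt{98845031759}}{41441} \approx 7.5866 i$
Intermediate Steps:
$A = 5$ ($A = 7 - 2 = 5$)
$C{\left(G,W \right)} = G \left(G + 2 W\right)$ ($C{\left(G,W \right)} = \left(\left(G + W\right) + W\right) G = \left(G + 2 W\right) G = G \left(G + 2 W\right)$)
$H = - \frac{48608}{41441}$ ($H = 48608 \left(- \frac{1}{41441}\right) = - \frac{48608}{41441} \approx -1.1729$)
$x = - \frac{437472}{41441}$ ($x = 9 \left(- \frac{48608}{41441}\right) = - \frac{437472}{41441} \approx -10.557$)
$\sqrt{g{\left(-102 + 55,C{\left(6,A \right)} \right)} + x} = \sqrt{\left(-102 + 55\right) - \frac{437472}{41441}} = \sqrt{-47 - \frac{437472}{41441}} = \sqrt{- \frac{2385199}{41441}} = \frac{i \sqrt{98845031759}}{41441}$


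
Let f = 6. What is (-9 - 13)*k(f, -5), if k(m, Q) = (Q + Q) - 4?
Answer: 308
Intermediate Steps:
k(m, Q) = -4 + 2*Q (k(m, Q) = 2*Q - 4 = -4 + 2*Q)
(-9 - 13)*k(f, -5) = (-9 - 13)*(-4 + 2*(-5)) = -22*(-4 - 10) = -22*(-14) = 308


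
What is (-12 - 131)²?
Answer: 20449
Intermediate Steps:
(-12 - 131)² = (-143)² = 20449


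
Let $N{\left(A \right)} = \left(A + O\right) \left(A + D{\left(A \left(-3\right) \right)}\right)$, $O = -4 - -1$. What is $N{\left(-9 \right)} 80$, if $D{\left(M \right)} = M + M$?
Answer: $-43200$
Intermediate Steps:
$O = -3$ ($O = -4 + 1 = -3$)
$D{\left(M \right)} = 2 M$
$N{\left(A \right)} = - 5 A \left(-3 + A\right)$ ($N{\left(A \right)} = \left(A - 3\right) \left(A + 2 A \left(-3\right)\right) = \left(-3 + A\right) \left(A + 2 \left(- 3 A\right)\right) = \left(-3 + A\right) \left(A - 6 A\right) = \left(-3 + A\right) \left(- 5 A\right) = - 5 A \left(-3 + A\right)$)
$N{\left(-9 \right)} 80 = 5 \left(-9\right) \left(3 - -9\right) 80 = 5 \left(-9\right) \left(3 + 9\right) 80 = 5 \left(-9\right) 12 \cdot 80 = \left(-540\right) 80 = -43200$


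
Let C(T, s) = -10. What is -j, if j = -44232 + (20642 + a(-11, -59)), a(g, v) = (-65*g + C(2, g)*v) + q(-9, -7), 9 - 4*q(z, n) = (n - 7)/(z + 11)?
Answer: 22281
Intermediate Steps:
q(z, n) = 9/4 - (-7 + n)/(4*(11 + z)) (q(z, n) = 9/4 - (n - 7)/(4*(z + 11)) = 9/4 - (-7 + n)/(4*(11 + z)))
a(g, v) = 4 - 65*g - 10*v (a(g, v) = (-65*g - 10*v) + (106 - 1*(-7) + 9*(-9))/(4*(11 - 9)) = (-65*g - 10*v) + (¼)*(106 + 7 - 81)/2 = (-65*g - 10*v) + (¼)*(½)*32 = (-65*g - 10*v) + 4 = 4 - 65*g - 10*v)
j = -22281 (j = -44232 + (20642 + (4 - 65*(-11) - 10*(-59))) = -44232 + (20642 + (4 + 715 + 590)) = -44232 + (20642 + 1309) = -44232 + 21951 = -22281)
-j = -1*(-22281) = 22281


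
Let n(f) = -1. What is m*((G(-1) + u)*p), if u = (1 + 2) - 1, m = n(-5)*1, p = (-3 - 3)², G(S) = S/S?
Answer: -108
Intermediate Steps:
G(S) = 1
p = 36 (p = (-6)² = 36)
m = -1 (m = -1*1 = -1)
u = 2 (u = 3 - 1 = 2)
m*((G(-1) + u)*p) = -(1 + 2)*36 = -3*36 = -1*108 = -108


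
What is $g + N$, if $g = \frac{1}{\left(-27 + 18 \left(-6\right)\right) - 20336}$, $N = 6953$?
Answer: $\frac{142334862}{20471} \approx 6953.0$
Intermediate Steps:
$g = - \frac{1}{20471}$ ($g = \frac{1}{\left(-27 - 108\right) - 20336} = \frac{1}{-135 - 20336} = \frac{1}{-20471} = - \frac{1}{20471} \approx -4.885 \cdot 10^{-5}$)
$g + N = - \frac{1}{20471} + 6953 = \frac{142334862}{20471}$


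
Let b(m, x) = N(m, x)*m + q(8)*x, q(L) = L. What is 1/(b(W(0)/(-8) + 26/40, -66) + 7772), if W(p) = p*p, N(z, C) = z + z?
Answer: 200/1448969 ≈ 0.00013803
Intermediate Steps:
N(z, C) = 2*z
W(p) = p²
b(m, x) = 2*m² + 8*x (b(m, x) = (2*m)*m + 8*x = 2*m² + 8*x)
1/(b(W(0)/(-8) + 26/40, -66) + 7772) = 1/((2*(0²/(-8) + 26/40)² + 8*(-66)) + 7772) = 1/((2*(0*(-⅛) + 26*(1/40))² - 528) + 7772) = 1/((2*(0 + 13/20)² - 528) + 7772) = 1/((2*(13/20)² - 528) + 7772) = 1/((2*(169/400) - 528) + 7772) = 1/((169/200 - 528) + 7772) = 1/(-105431/200 + 7772) = 1/(1448969/200) = 200/1448969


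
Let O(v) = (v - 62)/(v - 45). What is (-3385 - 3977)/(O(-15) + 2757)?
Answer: -441720/165497 ≈ -2.6691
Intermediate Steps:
O(v) = (-62 + v)/(-45 + v)
(-3385 - 3977)/(O(-15) + 2757) = (-3385 - 3977)/((-62 - 15)/(-45 - 15) + 2757) = -7362/(-77/(-60) + 2757) = -7362/(-1/60*(-77) + 2757) = -7362/(77/60 + 2757) = -7362/165497/60 = -7362*60/165497 = -441720/165497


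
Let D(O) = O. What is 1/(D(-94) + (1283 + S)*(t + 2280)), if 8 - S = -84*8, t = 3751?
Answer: 1/11838759 ≈ 8.4468e-8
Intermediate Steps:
S = 680 (S = 8 - (-84)*8 = 8 - 1*(-672) = 8 + 672 = 680)
1/(D(-94) + (1283 + S)*(t + 2280)) = 1/(-94 + (1283 + 680)*(3751 + 2280)) = 1/(-94 + 1963*6031) = 1/(-94 + 11838853) = 1/11838759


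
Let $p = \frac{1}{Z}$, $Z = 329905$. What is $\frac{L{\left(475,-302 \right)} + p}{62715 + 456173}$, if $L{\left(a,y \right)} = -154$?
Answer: $- \frac{50805369}{171183745640} \approx -0.00029679$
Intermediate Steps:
$p = \frac{1}{329905} \approx 3.0312 \cdot 10^{-6}$
$\frac{L{\left(475,-302 \right)} + p}{62715 + 456173} = \frac{-154 + \frac{1}{329905}}{62715 + 456173} = - \frac{50805369}{329905 \cdot 518888} = \left(- \frac{50805369}{329905}\right) \frac{1}{518888} = - \frac{50805369}{171183745640}$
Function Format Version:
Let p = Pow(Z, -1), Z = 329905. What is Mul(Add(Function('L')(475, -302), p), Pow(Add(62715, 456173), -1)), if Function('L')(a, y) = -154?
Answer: Rational(-50805369, 171183745640) ≈ -0.00029679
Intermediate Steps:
p = Rational(1, 329905) (p = Pow(329905, -1) = Rational(1, 329905) ≈ 3.0312e-6)
Mul(Add(Function('L')(475, -302), p), Pow(Add(62715, 456173), -1)) = Mul(Add(-154, Rational(1, 329905)), Pow(Add(62715, 456173), -1)) = Mul(Rational(-50805369, 329905), Pow(518888, -1)) = Mul(Rational(-50805369, 329905), Rational(1, 518888)) = Rational(-50805369, 171183745640)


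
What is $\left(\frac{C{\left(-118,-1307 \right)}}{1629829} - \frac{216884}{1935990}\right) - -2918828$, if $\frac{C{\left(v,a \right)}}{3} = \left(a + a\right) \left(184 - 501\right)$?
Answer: $\frac{3523289110494736}{1207089765} \approx 2.9188 \cdot 10^{6}$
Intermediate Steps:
$C{\left(v,a \right)} = - 1902 a$ ($C{\left(v,a \right)} = 3 \left(a + a\right) \left(184 - 501\right) = 3 \cdot 2 a \left(-317\right) = 3 \left(- 634 a\right) = - 1902 a$)
$\left(\frac{C{\left(-118,-1307 \right)}}{1629829} - \frac{216884}{1935990}\right) - -2918828 = \left(\frac{\left(-1902\right) \left(-1307\right)}{1629829} - \frac{216884}{1935990}\right) - -2918828 = \left(2485914 \cdot \frac{1}{1629829} - \frac{108442}{967995}\right) + 2918828 = \left(\frac{1902}{1247} - \frac{108442}{967995}\right) + 2918828 = \frac{1705899316}{1207089765} + 2918828 = \frac{3523289110494736}{1207089765}$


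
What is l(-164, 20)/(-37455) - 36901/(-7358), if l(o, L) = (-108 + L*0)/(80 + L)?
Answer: 11517790847/2296615750 ≈ 5.0151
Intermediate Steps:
l(o, L) = -108/(80 + L) (l(o, L) = (-108 + 0)/(80 + L) = -108/(80 + L))
l(-164, 20)/(-37455) - 36901/(-7358) = -108/(80 + 20)/(-37455) - 36901/(-7358) = -108/100*(-1/37455) - 36901*(-1/7358) = -108*1/100*(-1/37455) + 36901/7358 = -27/25*(-1/37455) + 36901/7358 = 9/312125 + 36901/7358 = 11517790847/2296615750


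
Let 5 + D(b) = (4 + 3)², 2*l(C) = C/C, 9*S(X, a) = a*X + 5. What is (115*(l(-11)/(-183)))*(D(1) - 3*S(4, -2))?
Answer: -1725/122 ≈ -14.139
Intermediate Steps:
S(X, a) = 5/9 + X*a/9 (S(X, a) = (a*X + 5)/9 = (X*a + 5)/9 = (5 + X*a)/9 = 5/9 + X*a/9)
l(C) = ½ (l(C) = (C/C)/2 = (½)*1 = ½)
D(b) = 44 (D(b) = -5 + (4 + 3)² = -5 + 7² = -5 + 49 = 44)
(115*(l(-11)/(-183)))*(D(1) - 3*S(4, -2)) = (115*((½)/(-183)))*(44 - 3*(5/9 + (⅑)*4*(-2))) = (115*((½)*(-1/183)))*(44 - 3*(5/9 - 8/9)) = (115*(-1/366))*(44 - 3*(-⅓)) = -115*(44 + 1)/366 = -115/366*45 = -1725/122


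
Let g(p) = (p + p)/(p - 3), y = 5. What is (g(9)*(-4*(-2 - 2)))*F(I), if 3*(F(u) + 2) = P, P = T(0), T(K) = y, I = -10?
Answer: -16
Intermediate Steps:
T(K) = 5
P = 5
g(p) = 2*p/(-3 + p) (g(p) = (2*p)/(-3 + p) = 2*p/(-3 + p))
F(u) = -⅓ (F(u) = -2 + (⅓)*5 = -2 + 5/3 = -⅓)
(g(9)*(-4*(-2 - 2)))*F(I) = ((2*9/(-3 + 9))*(-4*(-2 - 2)))*(-⅓) = ((2*9/6)*(-4*(-4)))*(-⅓) = ((2*9*(⅙))*16)*(-⅓) = (3*16)*(-⅓) = 48*(-⅓) = -16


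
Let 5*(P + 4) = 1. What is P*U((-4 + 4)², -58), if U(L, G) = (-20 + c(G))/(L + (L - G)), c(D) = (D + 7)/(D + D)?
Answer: 43111/33640 ≈ 1.2815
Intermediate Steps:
P = -19/5 (P = -4 + (⅕)*1 = -4 + ⅕ = -19/5 ≈ -3.8000)
c(D) = (7 + D)/(2*D) (c(D) = (7 + D)/((2*D)) = (7 + D)*(1/(2*D)) = (7 + D)/(2*D))
U(L, G) = (-20 + (7 + G)/(2*G))/(-G + 2*L) (U(L, G) = (-20 + (7 + G)/(2*G))/(L + (L - G)) = (-20 + (7 + G)/(2*G))/(-G + 2*L))
P*U((-4 + 4)², -58) = -19*(-7 + 39*(-58))/(10*(-58)*(-58 - 2*(-4 + 4)²)) = -19*(-1)*(-7 - 2262)/(10*58*(-58 - 2*0²)) = -19*(-1)*(-2269)/(10*58*(-58 - 2*0)) = -19*(-1)*(-2269)/(10*58*(-58 + 0)) = -19*(-1)*(-2269)/(10*58*(-58)) = -19*(-1)*(-1)*(-2269)/(10*58*58) = -19/5*(-2269/6728) = 43111/33640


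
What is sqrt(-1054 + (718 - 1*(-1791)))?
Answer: sqrt(1455) ≈ 38.144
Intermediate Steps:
sqrt(-1054 + (718 - 1*(-1791))) = sqrt(-1054 + (718 + 1791)) = sqrt(-1054 + 2509) = sqrt(1455)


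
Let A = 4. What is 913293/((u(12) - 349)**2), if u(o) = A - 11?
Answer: 913293/126736 ≈ 7.2063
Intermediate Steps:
u(o) = -7 (u(o) = 4 - 11 = -7)
913293/((u(12) - 349)**2) = 913293/((-7 - 349)**2) = 913293/((-356)**2) = 913293/126736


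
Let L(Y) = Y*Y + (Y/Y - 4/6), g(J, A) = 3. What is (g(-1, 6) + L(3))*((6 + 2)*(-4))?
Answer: -1184/3 ≈ -394.67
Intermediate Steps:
L(Y) = ⅓ + Y² (L(Y) = Y² + (1 - 4*⅙) = Y² + (1 - ⅔) = Y² + ⅓ = ⅓ + Y²)
(g(-1, 6) + L(3))*((6 + 2)*(-4)) = (3 + (⅓ + 3²))*((6 + 2)*(-4)) = (3 + (⅓ + 9))*(8*(-4)) = (3 + 28/3)*(-32) = (37/3)*(-32) = -1184/3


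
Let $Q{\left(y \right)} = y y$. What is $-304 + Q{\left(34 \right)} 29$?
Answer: $33220$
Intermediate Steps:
$Q{\left(y \right)} = y^{2}$
$-304 + Q{\left(34 \right)} 29 = -304 + 34^{2} \cdot 29 = -304 + 1156 \cdot 29 = -304 + 33524 = 33220$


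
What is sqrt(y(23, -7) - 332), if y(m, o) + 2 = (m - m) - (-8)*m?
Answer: 5*I*sqrt(6) ≈ 12.247*I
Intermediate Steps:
y(m, o) = -2 + 8*m (y(m, o) = -2 + ((m - m) - (-8)*m) = -2 + (0 + 8*m) = -2 + 8*m)
sqrt(y(23, -7) - 332) = sqrt((-2 + 8*23) - 332) = sqrt((-2 + 184) - 332) = sqrt(182 - 332) = sqrt(-150) = 5*I*sqrt(6)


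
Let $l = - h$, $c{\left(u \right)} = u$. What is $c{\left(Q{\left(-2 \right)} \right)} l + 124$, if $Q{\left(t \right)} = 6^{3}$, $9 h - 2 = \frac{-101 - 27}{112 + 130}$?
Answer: $\frac{10732}{121} \approx 88.694$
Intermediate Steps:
$h = \frac{178}{1089}$ ($h = \frac{2}{9} + \frac{\left(-101 - 27\right) \frac{1}{112 + 130}}{9} = \frac{2}{9} + \frac{\left(-128\right) \frac{1}{242}}{9} = \frac{2}{9} + \frac{1}{9} \left(- \frac{64}{121}\right) = \frac{2}{9} - \frac{64}{1089} = \frac{178}{1089} \approx 0.16345$)
$Q{\left(t \right)} = 216$
$l = - \frac{178}{1089}$ ($l = \left(-1\right) \frac{178}{1089} = - \frac{178}{1089} \approx -0.16345$)
$c{\left(Q{\left(-2 \right)} \right)} l + 124 = 216 \left(- \frac{178}{1089}\right) + 124 = - \frac{4272}{121} + 124 = \frac{10732}{121}$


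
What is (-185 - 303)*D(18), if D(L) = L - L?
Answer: 0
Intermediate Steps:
D(L) = 0
(-185 - 303)*D(18) = (-185 - 303)*0 = -488*0 = 0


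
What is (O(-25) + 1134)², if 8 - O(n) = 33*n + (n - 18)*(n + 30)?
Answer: 4761124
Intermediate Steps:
O(n) = 8 - 33*n - (-18 + n)*(30 + n) (O(n) = 8 - (33*n + (n - 18)*(n + 30)) = 8 - (33*n + (-18 + n)*(30 + n)) = 8 + (-33*n - (-18 + n)*(30 + n)) = 8 - 33*n - (-18 + n)*(30 + n))
(O(-25) + 1134)² = ((548 - 1*(-25)² - 45*(-25)) + 1134)² = ((548 - 1*625 + 1125) + 1134)² = ((548 - 625 + 1125) + 1134)² = (1048 + 1134)² = 2182² = 4761124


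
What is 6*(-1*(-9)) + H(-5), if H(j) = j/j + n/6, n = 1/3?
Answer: 991/18 ≈ 55.056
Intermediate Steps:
n = 1/3 ≈ 0.33333
H(j) = 19/18 (H(j) = j/j + (1/3)/6 = 1 + (1/3)*(1/6) = 1 + 1/18 = 19/18)
6*(-1*(-9)) + H(-5) = 6*(-1*(-9)) + 19/18 = 6*9 + 19/18 = 54 + 19/18 = 991/18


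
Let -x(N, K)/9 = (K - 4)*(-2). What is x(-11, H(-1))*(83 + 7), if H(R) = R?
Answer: -8100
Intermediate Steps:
x(N, K) = -72 + 18*K (x(N, K) = -9*(K - 4)*(-2) = -9*(-4 + K)*(-2) = -9*(8 - 2*K) = -72 + 18*K)
x(-11, H(-1))*(83 + 7) = (-72 + 18*(-1))*(83 + 7) = (-72 - 18)*90 = -90*90 = -8100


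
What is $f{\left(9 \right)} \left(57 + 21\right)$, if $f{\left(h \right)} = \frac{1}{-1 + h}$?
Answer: $\frac{39}{4} \approx 9.75$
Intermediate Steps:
$f{\left(9 \right)} \left(57 + 21\right) = \frac{57 + 21}{-1 + 9} = \frac{1}{8} \cdot 78 = \frac{39}{4}$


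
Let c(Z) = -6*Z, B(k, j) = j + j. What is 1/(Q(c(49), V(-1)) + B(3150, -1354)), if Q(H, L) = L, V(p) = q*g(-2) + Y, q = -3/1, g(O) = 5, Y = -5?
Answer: -1/2728 ≈ -0.00036657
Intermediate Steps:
q = -3 (q = -3*1 = -3)
B(k, j) = 2*j
V(p) = -20 (V(p) = -3*5 - 5 = -15 - 5 = -20)
1/(Q(c(49), V(-1)) + B(3150, -1354)) = 1/(-20 + 2*(-1354)) = 1/(-20 - 2708) = 1/(-2728) = -1/2728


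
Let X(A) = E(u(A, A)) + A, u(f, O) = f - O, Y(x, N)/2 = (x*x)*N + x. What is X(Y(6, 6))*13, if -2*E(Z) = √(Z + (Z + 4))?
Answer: 5759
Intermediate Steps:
Y(x, N) = 2*x + 2*N*x² (Y(x, N) = 2*((x*x)*N + x) = 2*(x²*N + x) = 2*(N*x² + x) = 2*(x + N*x²) = 2*x + 2*N*x²)
E(Z) = -√(4 + 2*Z)/2 (E(Z) = -√(Z + (Z + 4))/2 = -√(Z + (4 + Z))/2 = -√(4 + 2*Z)/2)
X(A) = -1 + A (X(A) = -√(4 + 2*(A - A))/2 + A = -√(4 + 2*0)/2 + A = -√(4 + 0)/2 + A = -√4/2 + A = -½*2 + A = -1 + A)
X(Y(6, 6))*13 = (-1 + 2*6*(1 + 6*6))*13 = (-1 + 2*6*(1 + 36))*13 = (-1 + 2*6*37)*13 = (-1 + 444)*13 = 443*13 = 5759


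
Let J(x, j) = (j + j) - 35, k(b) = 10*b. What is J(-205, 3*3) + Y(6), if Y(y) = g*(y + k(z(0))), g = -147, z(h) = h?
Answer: -899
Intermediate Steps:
J(x, j) = -35 + 2*j (J(x, j) = 2*j - 35 = -35 + 2*j)
Y(y) = -147*y (Y(y) = -147*(y + 10*0) = -147*(y + 0) = -147*y)
J(-205, 3*3) + Y(6) = (-35 + 2*(3*3)) - 147*6 = (-35 + 2*9) - 882 = (-35 + 18) - 882 = -17 - 882 = -899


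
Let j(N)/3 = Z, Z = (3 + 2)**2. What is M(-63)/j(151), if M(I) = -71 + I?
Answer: -134/75 ≈ -1.7867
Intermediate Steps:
Z = 25 (Z = 5**2 = 25)
j(N) = 75 (j(N) = 3*25 = 75)
M(-63)/j(151) = (-71 - 63)/75 = -134*1/75 = -134/75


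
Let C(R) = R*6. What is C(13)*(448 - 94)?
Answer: 27612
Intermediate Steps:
C(R) = 6*R
C(13)*(448 - 94) = (6*13)*(448 - 94) = 78*354 = 27612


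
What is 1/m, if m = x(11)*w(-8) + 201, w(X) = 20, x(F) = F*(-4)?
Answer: -1/679 ≈ -0.0014728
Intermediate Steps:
x(F) = -4*F
m = -679 (m = -4*11*20 + 201 = -44*20 + 201 = -880 + 201 = -679)
1/m = 1/(-679) = -1/679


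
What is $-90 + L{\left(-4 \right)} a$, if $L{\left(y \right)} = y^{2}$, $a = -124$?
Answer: $-2074$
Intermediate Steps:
$-90 + L{\left(-4 \right)} a = -90 + \left(-4\right)^{2} \left(-124\right) = -90 + 16 \left(-124\right) = -90 - 1984 = -2074$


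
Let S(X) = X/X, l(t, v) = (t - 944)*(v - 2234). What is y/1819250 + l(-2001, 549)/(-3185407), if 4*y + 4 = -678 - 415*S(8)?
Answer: -1900754390341/1220010881000 ≈ -1.5580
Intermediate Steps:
l(t, v) = (-2234 + v)*(-944 + t) (l(t, v) = (-944 + t)*(-2234 + v) = (-2234 + v)*(-944 + t))
S(X) = 1
y = -1097/4 (y = -1 + (-678 - 415*1)/4 = -1 + (-678 - 415)/4 = -1 + (¼)*(-1093) = -1 - 1093/4 = -1097/4 ≈ -274.25)
y/1819250 + l(-2001, 549)/(-3185407) = -1097/4/1819250 + (2108896 - 2234*(-2001) - 944*549 - 2001*549)/(-3185407) = -1097/4*1/1819250 + (2108896 + 4470234 - 518256 - 1098549)*(-1/3185407) = -1097/7277000 + 4962325*(-1/3185407) = -1097/7277000 - 261175/167653 = -1900754390341/1220010881000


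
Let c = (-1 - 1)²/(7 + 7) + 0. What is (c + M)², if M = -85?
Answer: 351649/49 ≈ 7176.5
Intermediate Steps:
c = 2/7 (c = (-2)²/14 + 0 = 4*(1/14) + 0 = 2/7 + 0 = 2/7 ≈ 0.28571)
(c + M)² = (2/7 - 85)² = (-593/7)² = 351649/49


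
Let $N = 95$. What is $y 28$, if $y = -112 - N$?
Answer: $-5796$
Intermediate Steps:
$y = -207$ ($y = -112 - 95 = -207$)
$y 28 = \left(-207\right) 28 = -5796$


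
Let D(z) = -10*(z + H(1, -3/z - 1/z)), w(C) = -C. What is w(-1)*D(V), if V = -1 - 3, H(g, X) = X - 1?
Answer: 40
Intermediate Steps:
H(g, X) = -1 + X
V = -4
D(z) = 10 - 10*z + 40/z (D(z) = -10*(z + (-1 + (-3/z - 1/z))) = -10*(z + (-1 - 4/z)) = -10*(-1 + z - 4/z) = 10 - 10*z + 40/z)
w(-1)*D(V) = (-1*(-1))*(10 - 10*(-4) + 40/(-4)) = 1*(10 + 40 + 40*(-¼)) = 1*(10 + 40 - 10) = 1*40 = 40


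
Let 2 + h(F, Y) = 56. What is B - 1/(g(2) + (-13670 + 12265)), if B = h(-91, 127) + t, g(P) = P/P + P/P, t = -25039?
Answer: -35053954/1403 ≈ -24985.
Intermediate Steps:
h(F, Y) = 54 (h(F, Y) = -2 + 56 = 54)
g(P) = 2 (g(P) = 1 + 1 = 2)
B = -24985 (B = 54 - 25039 = -24985)
B - 1/(g(2) + (-13670 + 12265)) = -24985 - 1/(2 + (-13670 + 12265)) = -24985 - 1/(2 - 1405) = -24985 - 1/(-1403) = -24985 - 1*(-1/1403) = -24985 + 1/1403 = -35053954/1403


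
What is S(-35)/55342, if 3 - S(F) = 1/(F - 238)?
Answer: 410/7554183 ≈ 5.4275e-5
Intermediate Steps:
S(F) = 3 - 1/(-238 + F) (S(F) = 3 - 1/(F - 238) = 3 - 1/(-238 + F))
S(-35)/55342 = ((-715 + 3*(-35))/(-238 - 35))/55342 = ((-715 - 105)/(-273))*(1/55342) = -1/273*(-820)*(1/55342) = (820/273)*(1/55342) = 410/7554183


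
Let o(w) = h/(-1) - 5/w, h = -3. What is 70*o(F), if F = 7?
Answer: 160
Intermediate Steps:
o(w) = 3 - 5/w (o(w) = -3/(-1) - 5/w = -3*(-1) - 5/w = 3 - 5/w)
70*o(F) = 70*(3 - 5/7) = 70*(16/7) = 160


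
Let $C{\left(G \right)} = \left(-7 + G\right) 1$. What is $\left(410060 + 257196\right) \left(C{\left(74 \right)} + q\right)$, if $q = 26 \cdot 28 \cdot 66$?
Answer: $32105022440$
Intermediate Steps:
$C{\left(G \right)} = -7 + G$
$q = 48048$ ($q = 728 \cdot 66 = 48048$)
$\left(410060 + 257196\right) \left(C{\left(74 \right)} + q\right) = \left(410060 + 257196\right) \left(\left(-7 + 74\right) + 48048\right) = 667256 \left(67 + 48048\right) = 667256 \cdot 48115 = 32105022440$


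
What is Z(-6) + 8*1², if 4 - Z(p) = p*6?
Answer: 48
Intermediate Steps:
Z(p) = 4 - 6*p (Z(p) = 4 - p*6 = 4 - 6*p)
Z(-6) + 8*1² = (4 - 6*(-6)) + 8*1² = (4 + 36) + 8*1 = 40 + 8 = 48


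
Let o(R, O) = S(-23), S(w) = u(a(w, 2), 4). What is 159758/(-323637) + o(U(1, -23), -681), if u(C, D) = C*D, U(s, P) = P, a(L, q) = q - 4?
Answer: -2748854/323637 ≈ -8.4936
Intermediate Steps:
a(L, q) = -4 + q
S(w) = -8 (S(w) = (-4 + 2)*4 = -2*4 = -8)
o(R, O) = -8
159758/(-323637) + o(U(1, -23), -681) = 159758/(-323637) - 8 = 159758*(-1/323637) - 8 = -159758/323637 - 8 = -2748854/323637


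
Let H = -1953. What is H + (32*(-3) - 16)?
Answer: -2065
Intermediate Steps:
H + (32*(-3) - 16) = -1953 + (32*(-3) - 16) = -1953 + (-96 - 16) = -1953 - 112 = -2065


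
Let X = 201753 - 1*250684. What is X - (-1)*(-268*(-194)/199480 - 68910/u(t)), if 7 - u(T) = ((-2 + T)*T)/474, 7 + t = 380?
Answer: -32795344689238/673569155 ≈ -48689.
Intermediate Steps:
t = 373 (t = -7 + 380 = 373)
u(T) = 7 - T*(-2 + T)/474 (u(T) = 7 - (-2 + T)*T/474 = 7 - T*(-2 + T)/474)
X = -48931 (X = 201753 - 250684 = -48931)
X - (-1)*(-268*(-194)/199480 - 68910/u(t)) = -48931 - (-1)*(-268*(-194)/199480 - 68910/(7 - 1/474*373**2 + (1/237)*373)) = -48931 - (-1)*(51992*(1/199480) - 68910/(7 - 1/474*139129 + 373/237)) = -48931 - (-1)*(6499/24935 - 68910/(7 - 139129/474 + 373/237)) = -48931 - (-1)*(6499/24935 - 68910/(-135065/474)) = -48931 - (-1)*(6499/24935 - 68910*(-474/135065)) = -48931 - (-1)*(6499/24935 + 6532668/27013) = -48931 - (-1)*163067634067/673569155 = -48931 - 1*(-163067634067/673569155) = -48931 + 163067634067/673569155 = -32795344689238/673569155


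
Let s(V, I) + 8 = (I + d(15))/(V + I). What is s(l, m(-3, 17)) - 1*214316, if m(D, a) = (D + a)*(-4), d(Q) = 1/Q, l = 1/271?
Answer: -48785273131/227625 ≈ -2.1432e+5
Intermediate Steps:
l = 1/271 ≈ 0.0036900
m(D, a) = -4*D - 4*a
s(V, I) = -8 + (1/15 + I)/(I + V) (s(V, I) = -8 + (I + 1/15)/(V + I) = -8 + (I + 1/15)/(I + V) = -8 + (1/15 + I)/(I + V))
s(l, m(-3, 17)) - 1*214316 = (1/15 - 8*1/271 - 7*(-4*(-3) - 4*17))/((-4*(-3) - 4*17) + 1/271) - 1*214316 = (1/15 - 8/271 - 7*(12 - 68))/((12 - 68) + 1/271) - 214316 = (1/15 - 8/271 - 7*(-56))/(-56 + 1/271) - 214316 = (1/15 - 8/271 + 392)/(-15175/271) - 214316 = -271/15175*1593631/4065 - 214316 = -1593631/227625 - 214316 = -48785273131/227625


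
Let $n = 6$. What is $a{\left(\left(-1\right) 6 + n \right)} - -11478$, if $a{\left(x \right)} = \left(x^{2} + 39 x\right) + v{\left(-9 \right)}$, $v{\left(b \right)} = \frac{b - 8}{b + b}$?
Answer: $\frac{206621}{18} \approx 11479.0$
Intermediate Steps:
$v{\left(b \right)} = \frac{-8 + b}{2 b}$
$a{\left(x \right)} = \frac{17}{18} + x^{2} + 39 x$ ($a{\left(x \right)} = \left(x^{2} + 39 x\right) + \frac{-8 - 9}{2 \left(-9\right)} = \left(x^{2} + 39 x\right) + \frac{1}{2} \left(- \frac{1}{9}\right) \left(-17\right) = \left(x^{2} + 39 x\right) + \frac{17}{18} = \frac{17}{18} + x^{2} + 39 x$)
$a{\left(\left(-1\right) 6 + n \right)} - -11478 = \left(\frac{17}{18} + \left(\left(-1\right) 6 + 6\right)^{2} + 39 \left(\left(-1\right) 6 + 6\right)\right) - -11478 = \left(\frac{17}{18} + \left(-6 + 6\right)^{2} + 39 \left(-6 + 6\right)\right) + 11478 = \left(\frac{17}{18} + 0^{2} + 39 \cdot 0\right) + 11478 = \left(\frac{17}{18} + 0 + 0\right) + 11478 = \frac{17}{18} + 11478 = \frac{206621}{18}$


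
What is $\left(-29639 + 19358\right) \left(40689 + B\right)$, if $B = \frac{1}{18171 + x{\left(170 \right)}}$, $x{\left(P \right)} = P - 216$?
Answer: $- \frac{7582115423406}{18125} \approx -4.1832 \cdot 10^{8}$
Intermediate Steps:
$x{\left(P \right)} = -216 + P$
$B = \frac{1}{18125}$ ($B = \frac{1}{18171 + \left(-216 + 170\right)} = \frac{1}{18171 - 46} = \frac{1}{18125} \approx 5.5172 \cdot 10^{-5}$)
$\left(-29639 + 19358\right) \left(40689 + B\right) = \left(-29639 + 19358\right) \left(40689 + \frac{1}{18125}\right) = \left(-10281\right) \frac{737488126}{18125} = - \frac{7582115423406}{18125}$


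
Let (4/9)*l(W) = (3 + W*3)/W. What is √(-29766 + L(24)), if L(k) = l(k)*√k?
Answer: √(-476256 + 225*√6)/4 ≈ 172.43*I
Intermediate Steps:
l(W) = 9*(3 + 3*W)/(4*W) (l(W) = 9*((3 + W*3)/W)/4 = 9*((3 + 3*W)/W)/4 = 9*(3 + 3*W)/(4*W))
L(k) = 27*(1 + k)/(4*√k) (L(k) = (27*(1 + k)/(4*k))*√k = 27*(1 + k)/(4*√k))
√(-29766 + L(24)) = √(-29766 + 27*(1 + 24)/(4*√24)) = √(-29766 + (27/4)*(√6/12)*25) = √(-29766 + 225*√6/16)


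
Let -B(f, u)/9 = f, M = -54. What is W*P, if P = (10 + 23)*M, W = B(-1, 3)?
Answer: -16038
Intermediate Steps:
B(f, u) = -9*f
W = 9 (W = -9*(-1) = 9)
P = -1782 (P = (10 + 23)*(-54) = 33*(-54) = -1782)
W*P = 9*(-1782) = -16038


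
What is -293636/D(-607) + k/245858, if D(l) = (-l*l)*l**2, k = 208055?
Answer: 28244509144375743/33376370575330658 ≈ 0.84624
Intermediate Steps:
D(l) = -l**4 (D(l) = (-l**2)*l**2 = -l**4)
-293636/D(-607) + k/245858 = -293636/((-1*(-607)**4)) + 208055/245858 = -293636/((-1*135754665601)) + 208055*(1/245858) = -293636/(-135754665601) + 208055/245858 = -293636*(-1/135754665601) + 208055/245858 = 293636/135754665601 + 208055/245858 = 28244509144375743/33376370575330658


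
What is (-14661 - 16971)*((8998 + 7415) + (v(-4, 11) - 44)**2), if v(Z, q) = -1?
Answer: -583230816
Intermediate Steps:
(-14661 - 16971)*((8998 + 7415) + (v(-4, 11) - 44)**2) = (-14661 - 16971)*((8998 + 7415) + (-1 - 44)**2) = -31632*(16413 + (-45)**2) = -31632*(16413 + 2025) = -31632*18438 = -583230816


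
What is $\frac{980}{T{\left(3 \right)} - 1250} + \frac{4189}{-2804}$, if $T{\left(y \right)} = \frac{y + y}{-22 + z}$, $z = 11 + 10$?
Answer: $- \frac{1001163}{440228} \approx -2.2742$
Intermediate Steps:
$z = 21$
$T{\left(y \right)} = - 2 y$ ($T{\left(y \right)} = \frac{y + y}{-22 + 21} = \frac{2 y}{-1} = 2 y \left(-1\right) = - 2 y$)
$\frac{980}{T{\left(3 \right)} - 1250} + \frac{4189}{-2804} = \frac{980}{\left(-2\right) 3 - 1250} + \frac{4189}{-2804} = \frac{980}{-6 - 1250} + 4189 \left(- \frac{1}{2804}\right) = \frac{980}{-1256} - \frac{4189}{2804} = 980 \left(- \frac{1}{1256}\right) - \frac{4189}{2804} = - \frac{245}{314} - \frac{4189}{2804} = - \frac{1001163}{440228}$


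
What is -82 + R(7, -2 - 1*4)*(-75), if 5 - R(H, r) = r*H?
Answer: -3607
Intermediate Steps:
R(H, r) = 5 - H*r (R(H, r) = 5 - r*H = 5 - H*r)
-82 + R(7, -2 - 1*4)*(-75) = -82 + (5 - 1*7*(-2 - 1*4))*(-75) = -82 + (5 - 1*7*(-2 - 4))*(-75) = -82 + (5 - 1*7*(-6))*(-75) = -82 + (5 + 42)*(-75) = -82 + 47*(-75) = -82 - 3525 = -3607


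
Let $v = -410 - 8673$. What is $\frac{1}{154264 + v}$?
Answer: $\frac{1}{145181} \approx 6.888 \cdot 10^{-6}$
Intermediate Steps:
$v = -9083$ ($v = -410 - 8673 = -9083$)
$\frac{1}{154264 + v} = \frac{1}{154264 - 9083} = \frac{1}{145181}$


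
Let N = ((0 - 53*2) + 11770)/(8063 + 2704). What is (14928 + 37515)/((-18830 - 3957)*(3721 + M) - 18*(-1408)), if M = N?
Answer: -188217927/304310478743 ≈ -0.00061851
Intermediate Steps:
N = 3888/3589 (N = ((0 - 106) + 11770)/10767 = (-106 + 11770)*(1/10767) = 11664*(1/10767) = 3888/3589 ≈ 1.0833)
M = 3888/3589 ≈ 1.0833
(14928 + 37515)/((-18830 - 3957)*(3721 + M) - 18*(-1408)) = (14928 + 37515)/((-18830 - 3957)*(3721 + 3888/3589) - 18*(-1408)) = 52443/(-22787*13358557/3589 + 25344) = 52443/(-304401438359/3589 + 25344) = 52443/(-304310478743/3589) = 52443*(-3589/304310478743) = -188217927/304310478743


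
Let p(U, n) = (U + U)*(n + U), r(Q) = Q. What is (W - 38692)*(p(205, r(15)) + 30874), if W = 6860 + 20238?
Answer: -1403731956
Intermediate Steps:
p(U, n) = 2*U*(U + n) (p(U, n) = (2*U)*(U + n) = 2*U*(U + n))
W = 27098
(W - 38692)*(p(205, r(15)) + 30874) = (27098 - 38692)*(2*205*(205 + 15) + 30874) = -11594*(2*205*220 + 30874) = -11594*(90200 + 30874) = -11594*121074 = -1403731956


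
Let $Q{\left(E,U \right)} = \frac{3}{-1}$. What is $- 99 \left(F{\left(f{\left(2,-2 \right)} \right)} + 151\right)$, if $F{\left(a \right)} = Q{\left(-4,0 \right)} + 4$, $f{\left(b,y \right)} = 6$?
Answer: $-15048$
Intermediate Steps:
$Q{\left(E,U \right)} = -3$ ($Q{\left(E,U \right)} = 3 \left(-1\right) = -3$)
$F{\left(a \right)} = 1$ ($F{\left(a \right)} = -3 + 4 = 1$)
$- 99 \left(F{\left(f{\left(2,-2 \right)} \right)} + 151\right) = - 99 \left(1 + 151\right) = \left(-99\right) 152 = -15048$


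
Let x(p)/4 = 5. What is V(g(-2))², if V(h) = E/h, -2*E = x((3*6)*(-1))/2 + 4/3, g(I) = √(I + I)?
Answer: -289/36 ≈ -8.0278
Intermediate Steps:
g(I) = √2*√I (g(I) = √(2*I) = √2*√I)
x(p) = 20 (x(p) = 4*5 = 20)
E = -17/3 (E = -(20/2 + 4/3)/2 = -(20*(½) + 4*(⅓))/2 = -(10 + 4/3)/2 = -½*34/3 = -17/3 ≈ -5.6667)
V(h) = -17/(3*h)
V(g(-2))² = (-17*(-I/2)/3)² = (-(-17)*I/6)² = (17*I/6)² = -289/36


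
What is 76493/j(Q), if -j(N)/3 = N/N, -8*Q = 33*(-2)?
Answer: -76493/3 ≈ -25498.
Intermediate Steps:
Q = 33/4 (Q = -33*(-2)/8 = -⅛*(-66) = 33/4 ≈ 8.2500)
j(N) = -3 (j(N) = -3*N/N = -3*1 = -3)
76493/j(Q) = 76493/(-3) = 76493*(-⅓) = -76493/3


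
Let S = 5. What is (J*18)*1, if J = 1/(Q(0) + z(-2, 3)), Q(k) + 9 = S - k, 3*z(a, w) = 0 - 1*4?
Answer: -27/8 ≈ -3.3750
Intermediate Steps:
z(a, w) = -4/3 (z(a, w) = (0 - 1*4)/3 = (0 - 4)/3 = (1/3)*(-4) = -4/3)
Q(k) = -4 - k (Q(k) = -9 + (5 - k) = -4 - k)
J = -3/16 (J = 1/((-4 - 1*0) - 4/3) = 1/((-4 + 0) - 4/3) = 1/(-4 - 4/3) = 1/(-16/3) = -3/16 ≈ -0.18750)
(J*18)*1 = -3/16*18*1 = -27/8*1 = -27/8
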